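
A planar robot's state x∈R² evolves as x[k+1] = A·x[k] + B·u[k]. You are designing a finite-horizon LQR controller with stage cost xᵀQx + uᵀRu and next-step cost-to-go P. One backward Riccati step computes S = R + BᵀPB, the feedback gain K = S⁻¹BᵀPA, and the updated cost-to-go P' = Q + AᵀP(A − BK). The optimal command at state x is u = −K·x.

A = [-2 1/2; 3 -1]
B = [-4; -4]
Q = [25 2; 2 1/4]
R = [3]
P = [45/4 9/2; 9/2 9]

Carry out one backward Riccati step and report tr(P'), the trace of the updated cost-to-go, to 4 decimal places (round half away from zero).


100.7361

BᵀP = [-63.0000 -54.0000]
S = R + BᵀPB = [3] + [468.0000] = [471.0000]
BᵀPA = [-36.0000 22.5000]
K = S⁻¹·BᵀPA = [-0.0764 0.0478]
A−BK = [-2.3057 0.6911; 2.6943 -0.8089]
AᵀP(A−BK) = [69.2484 -20.7803; -20.7803 6.2377]
P' = Q + AᵀP(A−BK) = [94.2484 -18.7803; -18.7803 6.4877]
tr(P') = 100.7361


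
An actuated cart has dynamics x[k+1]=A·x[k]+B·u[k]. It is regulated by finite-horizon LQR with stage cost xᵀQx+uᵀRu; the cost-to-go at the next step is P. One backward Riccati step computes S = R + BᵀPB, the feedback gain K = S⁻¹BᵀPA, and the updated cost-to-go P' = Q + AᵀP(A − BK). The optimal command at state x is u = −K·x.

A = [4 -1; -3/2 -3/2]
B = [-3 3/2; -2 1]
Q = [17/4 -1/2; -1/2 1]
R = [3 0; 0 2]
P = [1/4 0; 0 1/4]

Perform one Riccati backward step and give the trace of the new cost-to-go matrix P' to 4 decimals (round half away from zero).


BᵀP = [-0.7500 -0.5000; 0.3750 0.2500]
S = R + BᵀPB = [3 0; 0 2] + [3.2500 -1.6250; -1.6250 0.8125] = [6.2500 -1.6250; -1.6250 2.8125]
BᵀPA = [-2.2500 1.5000; 1.1250 -0.7500]
K = S⁻¹·BᵀPA = [-0.3013 0.2008; 0.2259 -0.1506]
A−BK = [2.7573 -0.1715; -2.3285 -0.9477]
AᵀP(A−BK) = [3.6305 0.1838; 0.1838 0.3983]
P' = Q + AᵀP(A−BK) = [7.8805 -0.3162; -0.3162 1.3983]
tr(P') = 9.2788

9.2788


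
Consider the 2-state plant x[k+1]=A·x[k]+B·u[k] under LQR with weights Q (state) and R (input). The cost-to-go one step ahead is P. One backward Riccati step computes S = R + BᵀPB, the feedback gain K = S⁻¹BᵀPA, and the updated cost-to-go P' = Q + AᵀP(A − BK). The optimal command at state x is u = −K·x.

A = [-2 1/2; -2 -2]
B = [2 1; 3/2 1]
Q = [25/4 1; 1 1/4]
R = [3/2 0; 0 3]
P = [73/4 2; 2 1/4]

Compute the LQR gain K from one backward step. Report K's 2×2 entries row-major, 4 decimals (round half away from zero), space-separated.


-0.8921 0.1142 -0.2297 0.0241

BᵀP = [39.5000 4.3750; 20.2500 2.2500]
S = R + BᵀPB = [3/2 0; 0 3] + [85.5625 43.8750; 43.8750 22.5000] = [87.0625 43.8750; 43.8750 25.5000]
BᵀPA = [-87.7500 11.0000; -45.0000 5.6250]
K = S⁻¹·BᵀPA = [-0.8921 0.1142; -0.2297 0.0241]
A−BK = [0.0140 0.2475; -0.4321 -2.1954]
AᵀP(A−BK) = [1.3782 -0.1444; -0.1444 0.1707]
P' = Q + AᵀP(A−BK) = [7.6282 0.8556; 0.8556 0.4207]
tr(P') = 8.0490


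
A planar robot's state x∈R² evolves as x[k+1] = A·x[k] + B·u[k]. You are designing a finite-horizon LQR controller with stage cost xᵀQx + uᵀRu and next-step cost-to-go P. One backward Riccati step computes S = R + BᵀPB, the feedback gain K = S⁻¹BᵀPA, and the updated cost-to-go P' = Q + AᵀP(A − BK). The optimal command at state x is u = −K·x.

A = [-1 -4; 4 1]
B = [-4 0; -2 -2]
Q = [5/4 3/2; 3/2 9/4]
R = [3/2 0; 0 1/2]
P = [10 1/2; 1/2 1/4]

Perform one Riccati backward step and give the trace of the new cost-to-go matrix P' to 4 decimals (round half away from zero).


BᵀP = [-41.0000 -2.5000; -1.0000 -0.5000]
S = R + BᵀPB = [3/2 0; 0 1/2] + [169.0000 5.0000; 5.0000 1.0000] = [170.5000 5.0000; 5.0000 1.5000]
BᵀPA = [31.0000 161.5000; -1.0000 3.5000]
K = S⁻¹·BᵀPA = [0.2232 0.9740; -1.4106 -0.9133]
A−BK = [-0.1073 -0.1040; 1.6251 1.1213]
AᵀP(A−BK) = [1.6706 1.3927; 1.3927 2.1460]
P' = Q + AᵀP(A−BK) = [2.9206 2.8927; 2.8927 4.3960]
tr(P') = 7.3166

7.3166


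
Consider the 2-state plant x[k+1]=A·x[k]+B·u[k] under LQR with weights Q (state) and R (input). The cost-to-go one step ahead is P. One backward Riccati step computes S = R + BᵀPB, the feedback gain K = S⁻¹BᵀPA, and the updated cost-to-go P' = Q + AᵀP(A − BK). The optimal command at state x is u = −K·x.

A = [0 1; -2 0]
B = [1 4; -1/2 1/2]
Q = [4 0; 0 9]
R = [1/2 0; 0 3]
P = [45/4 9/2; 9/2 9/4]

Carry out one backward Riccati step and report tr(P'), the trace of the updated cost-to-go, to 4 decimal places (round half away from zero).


14.6685

BᵀP = [9.0000 3.3750; 47.2500 19.1250]
S = R + BᵀPB = [1/2 0; 0 3] + [7.3125 37.6875; 37.6875 198.5625] = [7.8125 37.6875; 37.6875 201.5625]
BᵀPA = [-6.7500 9.0000; -38.2500 47.2500]
K = S⁻¹·BᵀPA = [0.5247 0.2159; -0.2879 0.1940]
A−BK = [0.6268 0.0079; -1.5937 0.0109]
AᵀP(A−BK) = [1.5305 -0.1203; -0.1203 0.1380]
P' = Q + AᵀP(A−BK) = [5.5305 -0.1203; -0.1203 9.1380]
tr(P') = 14.6685


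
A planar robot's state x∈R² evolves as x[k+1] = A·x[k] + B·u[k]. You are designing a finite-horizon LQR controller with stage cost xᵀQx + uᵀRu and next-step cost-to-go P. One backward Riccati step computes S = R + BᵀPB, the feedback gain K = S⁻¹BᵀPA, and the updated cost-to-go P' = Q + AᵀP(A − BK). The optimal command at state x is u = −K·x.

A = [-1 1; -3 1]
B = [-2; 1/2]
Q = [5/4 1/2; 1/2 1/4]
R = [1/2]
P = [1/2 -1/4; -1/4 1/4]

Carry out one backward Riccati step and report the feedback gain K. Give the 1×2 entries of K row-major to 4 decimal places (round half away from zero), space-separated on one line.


-0.2449 -0.1633

BᵀP = [-1.1250 0.6250]
S = R + BᵀPB = [1/2] + [2.5625] = [3.0625]
BᵀPA = [-0.7500 -0.5000]
K = S⁻¹·BᵀPA = [-0.2449 -0.1633]
A−BK = [-1.4898 0.6735; -2.8776 1.0816]
AᵀP(A−BK) = [1.0663 -0.3724; -0.3724 0.1684]
P' = Q + AᵀP(A−BK) = [2.3163 0.1276; 0.1276 0.4184]
tr(P') = 2.7347


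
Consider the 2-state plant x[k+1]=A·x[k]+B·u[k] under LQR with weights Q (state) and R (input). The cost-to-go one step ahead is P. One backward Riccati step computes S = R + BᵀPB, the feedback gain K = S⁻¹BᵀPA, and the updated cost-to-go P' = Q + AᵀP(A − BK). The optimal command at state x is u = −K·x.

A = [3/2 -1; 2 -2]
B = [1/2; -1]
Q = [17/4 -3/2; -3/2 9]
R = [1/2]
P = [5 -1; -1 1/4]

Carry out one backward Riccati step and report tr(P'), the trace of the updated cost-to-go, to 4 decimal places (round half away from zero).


BᵀP = [3.5000 -0.7500]
S = R + BᵀPB = [1/2] + [2.5000] = [3.0000]
BᵀPA = [3.7500 -2.0000]
K = S⁻¹·BᵀPA = [1.2500 -0.6667]
A−BK = [0.8750 -0.6667; 3.2500 -2.6667]
AᵀP(A−BK) = [1.5625 -1.0000; -1.0000 0.6667]
P' = Q + AᵀP(A−BK) = [5.8125 -2.5000; -2.5000 9.6667]
tr(P') = 15.4792

15.4792


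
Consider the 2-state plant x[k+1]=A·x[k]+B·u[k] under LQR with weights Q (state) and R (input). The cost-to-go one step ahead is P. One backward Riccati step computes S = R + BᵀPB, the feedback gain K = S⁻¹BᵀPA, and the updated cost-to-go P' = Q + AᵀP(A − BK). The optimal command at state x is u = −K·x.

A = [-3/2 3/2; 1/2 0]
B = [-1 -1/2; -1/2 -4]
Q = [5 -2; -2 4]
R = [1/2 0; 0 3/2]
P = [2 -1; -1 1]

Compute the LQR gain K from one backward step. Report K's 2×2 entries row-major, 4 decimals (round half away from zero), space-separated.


1.1853 -1.1281 -0.3406 0.2207

BᵀP = [-1.5000 0.5000; 3.0000 -3.5000]
S = R + BᵀPB = [1/2 0; 0 3/2] + [1.2500 -1.2500; -1.2500 12.5000] = [1.7500 -1.2500; -1.2500 14.0000]
BᵀPA = [2.5000 -2.2500; -6.2500 4.5000]
K = S⁻¹·BᵀPA = [1.1853 -1.1281; -0.3406 0.2207]
A−BK = [-0.4850 0.4823; -0.2698 0.3188]
AᵀP(A−BK) = [1.1580 -1.0504; -1.0504 0.9687]
P' = Q + AᵀP(A−BK) = [6.1580 -3.0504; -3.0504 4.9687]
tr(P') = 11.1267


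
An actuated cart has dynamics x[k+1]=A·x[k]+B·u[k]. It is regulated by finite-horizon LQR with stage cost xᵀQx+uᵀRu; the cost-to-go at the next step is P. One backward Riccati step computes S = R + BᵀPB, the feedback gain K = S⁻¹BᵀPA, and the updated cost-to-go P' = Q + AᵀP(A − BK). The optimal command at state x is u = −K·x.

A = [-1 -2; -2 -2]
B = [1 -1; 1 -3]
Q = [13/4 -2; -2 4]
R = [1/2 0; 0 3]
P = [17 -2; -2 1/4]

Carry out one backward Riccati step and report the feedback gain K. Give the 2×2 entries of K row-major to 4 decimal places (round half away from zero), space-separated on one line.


-0.7629 -1.7766 0.1035 0.2125

BᵀP = [15.0000 -1.7500; -11.0000 1.2500]
S = R + BᵀPB = [1/2 0; 0 3] + [13.2500 -9.7500; -9.7500 7.2500] = [13.7500 -9.7500; -9.7500 10.2500]
BᵀPA = [-11.5000 -26.5000; 8.5000 19.5000]
K = S⁻¹·BᵀPA = [-0.7629 -1.7766; 0.1035 0.2125]
A−BK = [-0.1335 -0.0109; -0.9264 0.4142]
AᵀP(A−BK) = [0.3460 0.7629; 0.7629 1.7766]
P' = Q + AᵀP(A−BK) = [3.5960 -1.2371; -1.2371 5.7766]
tr(P') = 9.3726


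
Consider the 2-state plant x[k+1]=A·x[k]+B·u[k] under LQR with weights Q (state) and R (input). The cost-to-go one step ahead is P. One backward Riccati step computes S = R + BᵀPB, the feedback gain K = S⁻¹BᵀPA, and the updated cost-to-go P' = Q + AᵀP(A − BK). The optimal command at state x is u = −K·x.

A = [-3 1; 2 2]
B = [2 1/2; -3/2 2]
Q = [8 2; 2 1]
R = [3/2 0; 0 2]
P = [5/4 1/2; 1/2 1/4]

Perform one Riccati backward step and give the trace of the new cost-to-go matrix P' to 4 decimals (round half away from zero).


12.0760

BᵀP = [1.7500 0.6250; 1.6250 0.7500]
S = R + BᵀPB = [3/2 0; 0 2] + [2.5625 2.1250; 2.1250 2.3125] = [4.0625 2.1250; 2.1250 4.3125]
BᵀPA = [-4.0000 3.0000; -3.3750 3.1250]
K = S⁻¹·BᵀPA = [-0.7750 0.4842; -0.4007 0.4860]
A−BK = [-1.2496 -0.2115; 1.6389 1.7543]
AᵀP(A−BK) = [1.7975 -1.1727; -1.1727 1.2785]
P' = Q + AᵀP(A−BK) = [9.7975 0.8273; 0.8273 2.2785]
tr(P') = 12.0760


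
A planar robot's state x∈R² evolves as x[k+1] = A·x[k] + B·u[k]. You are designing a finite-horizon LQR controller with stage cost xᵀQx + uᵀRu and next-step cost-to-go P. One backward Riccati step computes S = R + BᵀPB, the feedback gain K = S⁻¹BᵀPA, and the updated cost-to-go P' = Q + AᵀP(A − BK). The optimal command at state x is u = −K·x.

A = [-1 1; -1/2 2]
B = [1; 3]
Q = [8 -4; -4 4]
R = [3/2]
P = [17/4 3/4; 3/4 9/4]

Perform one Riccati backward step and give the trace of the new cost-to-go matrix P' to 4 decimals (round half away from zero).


BᵀP = [6.5000 7.5000]
S = R + BᵀPB = [3/2] + [29.0000] = [30.5000]
BᵀPA = [-10.2500 21.5000]
K = S⁻¹·BᵀPA = [-0.3361 0.7049]
A−BK = [-0.6639 0.2951; 0.5082 -0.1148]
AᵀP(A−BK) = [2.1178 -1.1496; -1.1496 1.0943]
P' = Q + AᵀP(A−BK) = [10.1178 -5.1496; -5.1496 5.0943]
tr(P') = 15.2121

15.2121


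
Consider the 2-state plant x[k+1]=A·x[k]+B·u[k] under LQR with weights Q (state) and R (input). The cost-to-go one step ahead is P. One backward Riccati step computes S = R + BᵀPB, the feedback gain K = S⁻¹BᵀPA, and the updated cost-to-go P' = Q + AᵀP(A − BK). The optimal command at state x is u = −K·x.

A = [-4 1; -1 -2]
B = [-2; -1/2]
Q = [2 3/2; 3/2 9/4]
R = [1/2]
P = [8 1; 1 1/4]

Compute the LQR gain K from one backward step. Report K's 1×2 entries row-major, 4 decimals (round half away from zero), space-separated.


BᵀP = [-16.5000 -2.1250]
S = R + BᵀPB = [1/2] + [34.0625] = [34.5625]
BᵀPA = [68.1250 -12.2500]
K = S⁻¹·BᵀPA = [1.9711 -0.3544]
A−BK = [-0.0579 0.2911; -0.0145 -2.1772]
AᵀP(A−BK) = [1.9711 -0.3544; -0.3544 0.6582]
P' = Q + AᵀP(A−BK) = [3.9711 1.1456; 1.1456 2.9082]
tr(P') = 6.8793

1.9711 -0.3544


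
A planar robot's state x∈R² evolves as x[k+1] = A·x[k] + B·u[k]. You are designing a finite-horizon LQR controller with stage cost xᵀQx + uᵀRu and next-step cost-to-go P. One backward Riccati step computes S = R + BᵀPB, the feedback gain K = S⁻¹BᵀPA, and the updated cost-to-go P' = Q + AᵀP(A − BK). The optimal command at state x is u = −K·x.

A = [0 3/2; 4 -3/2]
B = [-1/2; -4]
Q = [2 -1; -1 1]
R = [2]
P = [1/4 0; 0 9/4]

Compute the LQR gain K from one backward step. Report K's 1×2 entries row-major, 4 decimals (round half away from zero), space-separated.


-0.9458 0.3498

BᵀP = [-0.1250 -9.0000]
S = R + BᵀPB = [2] + [36.0625] = [38.0625]
BᵀPA = [-36.0000 13.3125]
K = S⁻¹·BᵀPA = [-0.9458 0.3498]
A−BK = [-0.4729 1.6749; 0.2167 -0.1010]
AᵀP(A−BK) = [1.9507 -0.9089; -0.9089 0.9689]
P' = Q + AᵀP(A−BK) = [3.9507 -1.9089; -1.9089 1.9689]
tr(P') = 5.9196


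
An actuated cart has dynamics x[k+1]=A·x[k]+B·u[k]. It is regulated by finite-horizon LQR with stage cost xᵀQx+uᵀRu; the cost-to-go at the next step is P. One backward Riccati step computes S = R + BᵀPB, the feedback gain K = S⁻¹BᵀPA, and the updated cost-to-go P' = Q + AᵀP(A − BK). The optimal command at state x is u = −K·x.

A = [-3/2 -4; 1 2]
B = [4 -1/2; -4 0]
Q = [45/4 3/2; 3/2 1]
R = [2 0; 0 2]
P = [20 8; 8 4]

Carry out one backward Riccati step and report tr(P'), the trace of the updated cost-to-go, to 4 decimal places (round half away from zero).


BᵀP = [48.0000 16.0000; -10.0000 -4.0000]
S = R + BᵀPB = [2 0; 0 2] + [128.0000 -24.0000; -24.0000 5.0000] = [130.0000 -24.0000; -24.0000 7.0000]
BᵀPA = [-56.0000 -160.0000; 11.0000 32.0000]
K = S⁻¹·BᵀPA = [-0.3832 -1.0539; 0.2575 0.9581]
A−BK = [0.1617 0.6946; -0.5329 -2.2156]
AᵀP(A−BK) = [0.7066 2.4431; 2.4431 8.7186]
P' = Q + AᵀP(A−BK) = [11.9566 3.9431; 3.9431 9.7186]
tr(P') = 21.6751

21.6751


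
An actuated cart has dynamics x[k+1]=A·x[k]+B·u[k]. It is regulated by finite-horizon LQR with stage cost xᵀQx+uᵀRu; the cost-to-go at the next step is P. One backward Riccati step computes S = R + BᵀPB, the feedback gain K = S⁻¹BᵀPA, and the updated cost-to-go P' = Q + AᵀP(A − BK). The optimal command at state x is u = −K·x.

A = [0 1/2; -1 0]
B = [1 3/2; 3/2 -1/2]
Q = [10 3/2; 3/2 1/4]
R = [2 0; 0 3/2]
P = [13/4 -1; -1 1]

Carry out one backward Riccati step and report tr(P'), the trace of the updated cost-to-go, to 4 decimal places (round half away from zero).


BᵀP = [1.7500 0.5000; 5.3750 -2.0000]
S = R + BᵀPB = [2 0; 0 3/2] + [2.5000 2.3750; 2.3750 9.0625] = [4.5000 2.3750; 2.3750 10.5625]
BᵀPA = [-0.5000 0.8750; 2.0000 2.6875]
K = S⁻¹·BᵀPA = [-0.2395 0.0683; 0.2432 0.2391]
A−BK = [-0.1253 0.0731; -0.5192 0.0172]
AᵀP(A−BK) = [0.3939 0.0559; 0.0559 0.1102]
P' = Q + AᵀP(A−BK) = [10.3939 1.5559; 1.5559 0.3602]
tr(P') = 10.7541

10.7541


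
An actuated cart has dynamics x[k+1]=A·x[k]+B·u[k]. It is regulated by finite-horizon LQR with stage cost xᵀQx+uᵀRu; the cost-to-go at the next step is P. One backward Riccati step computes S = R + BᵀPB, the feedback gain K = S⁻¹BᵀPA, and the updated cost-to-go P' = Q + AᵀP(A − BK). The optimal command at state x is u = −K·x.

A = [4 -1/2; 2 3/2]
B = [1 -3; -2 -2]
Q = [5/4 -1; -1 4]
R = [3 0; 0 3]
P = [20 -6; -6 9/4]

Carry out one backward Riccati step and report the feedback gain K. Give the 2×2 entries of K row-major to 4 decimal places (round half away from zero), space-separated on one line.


BᵀP = [32.0000 -10.5000; -48.0000 13.5000]
S = R + BᵀPB = [3 0; 0 3] + [53.0000 -75.0000; -75.0000 117.0000] = [56.0000 -75.0000; -75.0000 120.0000]
BᵀPA = [107.0000 -31.7500; -165.0000 44.2500]
K = S⁻¹·BᵀPA = [0.4247 -0.4486; -1.1096 0.0884]
A−BK = [0.2466 0.2137; 0.6301 0.7795]
AᵀP(A−BK) = [4.4795 -0.6678; -0.6678 0.9087]
P' = Q + AᵀP(A−BK) = [5.7295 -1.6678; -1.6678 4.9087]
tr(P') = 10.6382

0.4247 -0.4486 -1.1096 0.0884


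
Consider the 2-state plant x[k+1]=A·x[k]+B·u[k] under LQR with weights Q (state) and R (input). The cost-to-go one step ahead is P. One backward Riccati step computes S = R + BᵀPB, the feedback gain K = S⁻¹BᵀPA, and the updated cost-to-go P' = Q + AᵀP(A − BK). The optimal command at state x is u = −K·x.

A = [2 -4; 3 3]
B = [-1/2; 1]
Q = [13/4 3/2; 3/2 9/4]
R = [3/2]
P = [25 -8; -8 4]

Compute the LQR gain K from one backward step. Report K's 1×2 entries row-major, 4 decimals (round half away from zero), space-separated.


-0.8608 5.3671

BᵀP = [-20.5000 8.0000]
S = R + BᵀPB = [3/2] + [18.2500] = [19.7500]
BᵀPA = [-17.0000 106.0000]
K = S⁻¹·BᵀPA = [-0.8608 5.3671]
A−BK = [1.5696 -1.3165; 3.8608 -2.3671]
AᵀP(A−BK) = [25.3671 -24.7595; -24.7595 59.0886]
P' = Q + AᵀP(A−BK) = [28.6171 -23.2595; -23.2595 61.3386]
tr(P') = 89.9557


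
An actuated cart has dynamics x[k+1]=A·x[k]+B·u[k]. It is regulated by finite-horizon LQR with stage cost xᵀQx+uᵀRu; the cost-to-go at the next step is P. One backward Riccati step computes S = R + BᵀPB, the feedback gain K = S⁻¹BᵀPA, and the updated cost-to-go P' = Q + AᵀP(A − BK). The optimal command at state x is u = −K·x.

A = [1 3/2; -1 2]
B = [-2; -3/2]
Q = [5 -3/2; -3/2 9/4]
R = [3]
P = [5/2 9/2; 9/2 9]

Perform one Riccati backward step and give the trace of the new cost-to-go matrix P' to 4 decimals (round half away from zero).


BᵀP = [-11.7500 -22.5000]
S = R + BᵀPB = [3] + [57.2500] = [60.2500]
BᵀPA = [10.7500 -62.6250]
K = S⁻¹·BᵀPA = [0.1784 -1.0394]
A−BK = [1.3568 -0.5788; -0.7324 0.4409]
AᵀP(A−BK) = [0.5820 -0.8262; -0.8262 3.5314]
P' = Q + AᵀP(A−BK) = [5.5820 -2.3262; -2.3262 5.7814]
tr(P') = 11.3633

11.3633


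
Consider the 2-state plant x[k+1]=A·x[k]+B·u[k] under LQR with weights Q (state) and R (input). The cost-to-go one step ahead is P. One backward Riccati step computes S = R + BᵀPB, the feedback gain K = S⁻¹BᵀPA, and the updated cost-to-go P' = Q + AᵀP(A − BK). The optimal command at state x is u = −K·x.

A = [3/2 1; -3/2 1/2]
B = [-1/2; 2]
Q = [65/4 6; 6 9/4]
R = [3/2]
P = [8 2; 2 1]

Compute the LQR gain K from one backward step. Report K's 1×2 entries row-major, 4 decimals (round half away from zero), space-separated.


BᵀP = [0.0000 1.0000]
S = R + BᵀPB = [3/2] + [2.0000] = [3.5000]
BᵀPA = [-1.5000 0.5000]
K = S⁻¹·BᵀPA = [-0.4286 0.1429]
A−BK = [1.2857 1.0714; -0.6429 0.2143]
AᵀP(A−BK) = [10.6071 9.9643; 9.9643 10.1786]
P' = Q + AᵀP(A−BK) = [26.8571 15.9643; 15.9643 12.4286]
tr(P') = 39.2857

-0.4286 0.1429


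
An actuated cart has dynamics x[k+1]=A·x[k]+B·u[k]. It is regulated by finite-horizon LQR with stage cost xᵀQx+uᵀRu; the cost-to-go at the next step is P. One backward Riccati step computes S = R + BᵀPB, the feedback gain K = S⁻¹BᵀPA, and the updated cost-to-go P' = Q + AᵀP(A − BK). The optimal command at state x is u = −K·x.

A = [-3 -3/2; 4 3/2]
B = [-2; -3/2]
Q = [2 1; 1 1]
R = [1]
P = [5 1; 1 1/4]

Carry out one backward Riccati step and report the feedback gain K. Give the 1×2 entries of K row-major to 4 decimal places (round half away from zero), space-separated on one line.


0.9070 0.4966

BᵀP = [-11.5000 -2.3750]
S = R + BᵀPB = [1] + [26.5625] = [27.5625]
BᵀPA = [25.0000 13.6875]
K = S⁻¹·BᵀPA = [0.9070 0.4966]
A−BK = [-1.1859 -0.5068; 5.3605 2.2449]
AᵀP(A−BK) = [2.3243 1.0850; 1.0850 0.5153]
P' = Q + AᵀP(A−BK) = [4.3243 2.0850; 2.0850 1.5153]
tr(P') = 5.8396


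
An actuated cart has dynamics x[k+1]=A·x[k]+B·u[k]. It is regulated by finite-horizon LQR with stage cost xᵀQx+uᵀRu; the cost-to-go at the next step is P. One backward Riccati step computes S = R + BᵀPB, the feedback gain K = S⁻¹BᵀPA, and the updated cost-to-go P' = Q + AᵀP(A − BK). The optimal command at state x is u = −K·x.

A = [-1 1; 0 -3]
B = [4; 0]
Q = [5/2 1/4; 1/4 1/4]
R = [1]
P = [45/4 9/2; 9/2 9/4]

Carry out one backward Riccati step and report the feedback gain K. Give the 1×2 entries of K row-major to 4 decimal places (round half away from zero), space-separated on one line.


BᵀP = [45.0000 18.0000]
S = R + BᵀPB = [1] + [180.0000] = [181.0000]
BᵀPA = [-45.0000 -9.0000]
K = S⁻¹·BᵀPA = [-0.2486 -0.0497]
A−BK = [-0.0055 1.1989; 0.0000 -3.0000]
AᵀP(A−BK) = [0.0622 0.0124; 0.0124 4.0525]
P' = Q + AᵀP(A−BK) = [2.5622 0.2624; 0.2624 4.3025]
tr(P') = 6.8646

-0.2486 -0.0497


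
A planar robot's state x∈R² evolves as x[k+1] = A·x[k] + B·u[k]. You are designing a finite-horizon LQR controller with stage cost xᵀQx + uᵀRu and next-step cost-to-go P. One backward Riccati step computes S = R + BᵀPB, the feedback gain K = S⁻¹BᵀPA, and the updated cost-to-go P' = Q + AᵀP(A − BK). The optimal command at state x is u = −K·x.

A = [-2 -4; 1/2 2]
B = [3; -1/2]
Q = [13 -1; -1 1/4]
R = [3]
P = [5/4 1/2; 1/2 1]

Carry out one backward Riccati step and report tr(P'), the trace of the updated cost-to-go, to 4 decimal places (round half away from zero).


BᵀP = [3.5000 1.0000]
S = R + BᵀPB = [3] + [10.0000] = [13.0000]
BᵀPA = [-6.5000 -12.0000]
K = S⁻¹·BᵀPA = [-0.5000 -0.9231]
A−BK = [-0.5000 -1.2308; 0.2500 1.5385]
AᵀP(A−BK) = [1.0000 2.0000; 2.0000 4.9231]
P' = Q + AᵀP(A−BK) = [14.0000 1.0000; 1.0000 5.1731]
tr(P') = 19.1731

19.1731


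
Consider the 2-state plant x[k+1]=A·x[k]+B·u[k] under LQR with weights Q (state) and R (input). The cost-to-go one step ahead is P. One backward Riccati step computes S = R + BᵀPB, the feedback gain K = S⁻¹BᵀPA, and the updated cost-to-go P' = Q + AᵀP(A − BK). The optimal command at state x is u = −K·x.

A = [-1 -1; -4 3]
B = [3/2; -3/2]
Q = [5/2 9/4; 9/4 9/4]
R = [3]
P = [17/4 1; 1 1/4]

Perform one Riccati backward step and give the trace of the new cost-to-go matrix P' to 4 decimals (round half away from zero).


BᵀP = [4.8750 1.1250]
S = R + BᵀPB = [3] + [5.6250] = [8.6250]
BᵀPA = [-9.3750 -1.5000]
K = S⁻¹·BᵀPA = [-1.0870 -0.1739]
A−BK = [0.6304 -0.7391; -5.6304 2.7391]
AᵀP(A−BK) = [6.0598 0.6196; 0.6196 0.2391]
P' = Q + AᵀP(A−BK) = [8.5598 2.8696; 2.8696 2.4891]
tr(P') = 11.0489

11.0489


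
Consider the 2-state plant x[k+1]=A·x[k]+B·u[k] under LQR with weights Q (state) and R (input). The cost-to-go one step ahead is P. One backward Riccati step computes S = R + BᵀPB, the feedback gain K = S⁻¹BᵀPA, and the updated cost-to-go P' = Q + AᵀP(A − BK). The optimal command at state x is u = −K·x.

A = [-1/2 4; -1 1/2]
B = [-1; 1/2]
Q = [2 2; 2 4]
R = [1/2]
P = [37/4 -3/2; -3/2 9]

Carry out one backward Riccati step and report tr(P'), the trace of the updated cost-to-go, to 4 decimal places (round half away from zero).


58.5810

BᵀP = [-10.0000 6.0000]
S = R + BᵀPB = [1/2] + [13.0000] = [13.5000]
BᵀPA = [-1.0000 -37.0000]
K = S⁻¹·BᵀPA = [-0.0741 -2.7407]
A−BK = [-0.5741 1.2593; -0.9630 1.8704]
AᵀP(A−BK) = [9.7384 -19.3657; -19.3657 42.8426]
P' = Q + AᵀP(A−BK) = [11.7384 -17.3657; -17.3657 46.8426]
tr(P') = 58.5810


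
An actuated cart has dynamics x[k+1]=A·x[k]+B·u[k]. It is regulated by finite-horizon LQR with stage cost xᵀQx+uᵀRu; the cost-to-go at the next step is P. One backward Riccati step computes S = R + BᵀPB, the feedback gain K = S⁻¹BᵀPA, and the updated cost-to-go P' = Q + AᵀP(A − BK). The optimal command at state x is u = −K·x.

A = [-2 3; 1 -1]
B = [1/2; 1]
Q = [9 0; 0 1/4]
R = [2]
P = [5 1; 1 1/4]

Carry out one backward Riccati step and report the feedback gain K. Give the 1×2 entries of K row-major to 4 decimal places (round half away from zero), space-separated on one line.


-1.3889 2.1667

BᵀP = [3.5000 0.7500]
S = R + BᵀPB = [2] + [2.5000] = [4.5000]
BᵀPA = [-6.2500 9.7500]
K = S⁻¹·BᵀPA = [-1.3889 2.1667]
A−BK = [-1.3056 1.9167; 2.3889 -3.1667]
AᵀP(A−BK) = [7.5694 -11.7083; -11.7083 18.1250]
P' = Q + AᵀP(A−BK) = [16.5694 -11.7083; -11.7083 18.3750]
tr(P') = 34.9444


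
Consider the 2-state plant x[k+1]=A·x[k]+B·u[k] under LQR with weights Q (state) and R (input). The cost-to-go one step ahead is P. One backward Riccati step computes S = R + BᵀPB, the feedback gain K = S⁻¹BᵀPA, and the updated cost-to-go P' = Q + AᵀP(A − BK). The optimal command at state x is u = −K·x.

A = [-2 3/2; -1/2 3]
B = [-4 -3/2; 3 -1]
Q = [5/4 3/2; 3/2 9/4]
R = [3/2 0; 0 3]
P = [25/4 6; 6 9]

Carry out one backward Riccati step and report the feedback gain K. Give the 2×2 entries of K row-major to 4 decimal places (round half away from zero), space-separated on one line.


BᵀP = [-7.0000 3.0000; -15.3750 -18.0000]
S = R + BᵀPB = [3/2 0; 0 3] + [37.0000 7.5000; 7.5000 41.0625] = [38.5000 7.5000; 7.5000 44.0625]
BᵀPA = [12.5000 -1.5000; 39.7500 -77.0625]
K = S⁻¹·BᵀPA = [0.1540 0.3121; 0.8759 -1.8021]
A−BK = [-0.0700 0.0453; -0.0862 0.2617]
AᵀP(A−BK) = [2.5071 -5.0193; -5.0193 10.6596]
P' = Q + AᵀP(A−BK) = [3.7571 -3.5193; -3.5193 12.9096]
tr(P') = 16.6667

0.1540 0.3121 0.8759 -1.8021


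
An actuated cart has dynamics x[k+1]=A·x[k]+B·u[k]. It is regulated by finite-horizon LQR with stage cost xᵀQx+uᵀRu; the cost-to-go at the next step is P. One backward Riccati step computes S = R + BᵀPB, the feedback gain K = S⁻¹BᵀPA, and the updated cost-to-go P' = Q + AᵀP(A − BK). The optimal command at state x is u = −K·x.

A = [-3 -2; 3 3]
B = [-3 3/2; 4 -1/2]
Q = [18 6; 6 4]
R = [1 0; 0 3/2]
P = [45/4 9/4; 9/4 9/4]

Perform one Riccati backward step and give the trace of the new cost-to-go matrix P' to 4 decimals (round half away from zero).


23.6333

BᵀP = [-24.7500 2.2500; 15.7500 2.2500]
S = R + BᵀPB = [1 0; 0 3/2] + [83.2500 -38.2500; -38.2500 22.5000] = [84.2500 -38.2500; -38.2500 24.0000]
BᵀPA = [81.0000 56.2500; -40.5000 -24.7500]
K = S⁻¹·BᵀPA = [0.7065 0.7216; -0.5616 0.1188]
A−BK = [-0.0382 -0.0134; -0.1067 0.1731]
AᵀP(A−BK) = [1.0325 0.3623; 0.3623 0.6008]
P' = Q + AᵀP(A−BK) = [19.0325 6.3623; 6.3623 4.6008]
tr(P') = 23.6333


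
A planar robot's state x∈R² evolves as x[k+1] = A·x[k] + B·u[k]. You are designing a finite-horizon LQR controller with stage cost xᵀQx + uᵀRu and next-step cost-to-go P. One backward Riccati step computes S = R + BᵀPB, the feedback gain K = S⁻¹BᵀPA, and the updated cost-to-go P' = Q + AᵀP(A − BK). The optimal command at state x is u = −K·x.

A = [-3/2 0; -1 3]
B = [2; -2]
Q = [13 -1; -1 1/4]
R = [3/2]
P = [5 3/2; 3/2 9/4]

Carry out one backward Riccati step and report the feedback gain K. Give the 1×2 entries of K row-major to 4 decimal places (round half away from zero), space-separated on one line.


BᵀP = [7.0000 -1.5000]
S = R + BᵀPB = [3/2] + [17.0000] = [18.5000]
BᵀPA = [-9.0000 -4.5000]
K = S⁻¹·BᵀPA = [-0.4865 -0.2432]
A−BK = [-0.5270 0.4865; -1.9730 2.5135]
AᵀP(A−BK) = [13.6216 -15.6892; -15.6892 19.1554]
P' = Q + AᵀP(A−BK) = [26.6216 -16.6892; -16.6892 19.4054]
tr(P') = 46.0270

-0.4865 -0.2432


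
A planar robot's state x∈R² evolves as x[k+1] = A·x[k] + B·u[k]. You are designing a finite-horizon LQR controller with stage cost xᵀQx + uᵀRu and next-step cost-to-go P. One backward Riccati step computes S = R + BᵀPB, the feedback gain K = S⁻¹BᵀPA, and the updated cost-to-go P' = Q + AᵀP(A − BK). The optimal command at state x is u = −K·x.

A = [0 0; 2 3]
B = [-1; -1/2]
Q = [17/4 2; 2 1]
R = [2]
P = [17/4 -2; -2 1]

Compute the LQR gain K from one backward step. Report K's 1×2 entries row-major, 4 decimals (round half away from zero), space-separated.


BᵀP = [-3.2500 1.5000]
S = R + BᵀPB = [2] + [2.5000] = [4.5000]
BᵀPA = [3.0000 4.5000]
K = S⁻¹·BᵀPA = [0.6667 1.0000]
A−BK = [0.6667 1.0000; 2.3333 3.5000]
AᵀP(A−BK) = [2.0000 3.0000; 3.0000 4.5000]
P' = Q + AᵀP(A−BK) = [6.2500 5.0000; 5.0000 5.5000]
tr(P') = 11.7500

0.6667 1.0000


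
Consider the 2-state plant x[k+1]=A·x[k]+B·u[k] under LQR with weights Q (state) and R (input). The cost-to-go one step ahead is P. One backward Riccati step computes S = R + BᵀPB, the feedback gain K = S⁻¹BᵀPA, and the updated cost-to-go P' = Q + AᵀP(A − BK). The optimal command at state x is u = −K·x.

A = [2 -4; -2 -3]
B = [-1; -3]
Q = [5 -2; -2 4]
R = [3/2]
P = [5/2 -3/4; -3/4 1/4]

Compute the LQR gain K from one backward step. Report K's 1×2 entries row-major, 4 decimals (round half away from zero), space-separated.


BᵀP = [-0.2500 0.0000]
S = R + BᵀPB = [3/2] + [0.2500] = [1.7500]
BᵀPA = [-0.5000 1.0000]
K = S⁻¹·BᵀPA = [-0.2857 0.5714]
A−BK = [1.7143 -3.4286; -2.8571 -1.2857]
AᵀP(A−BK) = [16.8571 -19.7143; -19.7143 23.6786]
P' = Q + AᵀP(A−BK) = [21.8571 -21.7143; -21.7143 27.6786]
tr(P') = 49.5357

-0.2857 0.5714


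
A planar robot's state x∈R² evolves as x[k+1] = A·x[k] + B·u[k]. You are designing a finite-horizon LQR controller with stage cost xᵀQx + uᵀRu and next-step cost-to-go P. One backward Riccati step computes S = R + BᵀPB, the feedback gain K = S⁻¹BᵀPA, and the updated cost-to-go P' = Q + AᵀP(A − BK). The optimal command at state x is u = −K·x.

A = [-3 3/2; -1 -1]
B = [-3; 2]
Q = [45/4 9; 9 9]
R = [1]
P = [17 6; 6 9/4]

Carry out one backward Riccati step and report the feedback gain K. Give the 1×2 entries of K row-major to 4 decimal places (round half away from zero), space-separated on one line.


1.4341 -0.4945

BᵀP = [-39.0000 -13.5000]
S = R + BᵀPB = [1] + [90.0000] = [91.0000]
BᵀPA = [130.5000 -45.0000]
K = S⁻¹·BᵀPA = [1.4341 -0.4945]
A−BK = [1.3022 0.0165; -3.8681 -0.0110]
AᵀP(A−BK) = [4.1044 -0.7170; -0.7170 0.2473]
P' = Q + AᵀP(A−BK) = [15.3544 8.2830; 8.2830 9.2473]
tr(P') = 24.6016


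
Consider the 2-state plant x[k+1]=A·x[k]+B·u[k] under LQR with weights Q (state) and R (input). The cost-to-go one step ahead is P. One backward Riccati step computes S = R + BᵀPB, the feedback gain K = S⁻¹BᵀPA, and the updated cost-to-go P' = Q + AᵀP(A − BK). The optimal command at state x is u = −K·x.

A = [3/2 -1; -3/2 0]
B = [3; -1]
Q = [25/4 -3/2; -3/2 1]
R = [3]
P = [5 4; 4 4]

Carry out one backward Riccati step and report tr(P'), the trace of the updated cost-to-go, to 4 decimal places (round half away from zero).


9.4554

BᵀP = [11.0000 8.0000]
S = R + BᵀPB = [3] + [25.0000] = [28.0000]
BᵀPA = [4.5000 -11.0000]
K = S⁻¹·BᵀPA = [0.1607 -0.3929]
A−BK = [1.0179 0.1786; -1.3393 -0.3929]
AᵀP(A−BK) = [1.5268 0.2679; 0.2679 0.6786]
P' = Q + AᵀP(A−BK) = [7.7768 -1.2321; -1.2321 1.6786]
tr(P') = 9.4554


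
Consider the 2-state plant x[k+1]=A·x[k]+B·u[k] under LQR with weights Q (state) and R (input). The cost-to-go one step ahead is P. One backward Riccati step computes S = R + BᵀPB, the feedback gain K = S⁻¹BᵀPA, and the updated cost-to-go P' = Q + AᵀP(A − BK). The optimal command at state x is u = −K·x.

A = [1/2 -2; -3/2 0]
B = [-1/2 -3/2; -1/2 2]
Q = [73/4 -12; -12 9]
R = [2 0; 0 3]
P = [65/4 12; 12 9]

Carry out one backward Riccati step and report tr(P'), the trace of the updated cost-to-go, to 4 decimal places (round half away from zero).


BᵀP = [-14.1250 -10.5000; -0.3750 0.0000]
S = R + BᵀPB = [2 0; 0 3] + [12.3125 0.1875; 0.1875 0.5625] = [14.3125 0.1875; 0.1875 3.5625]
BᵀPA = [8.6875 28.2500; -0.1875 0.7500]
K = S⁻¹·BᵀPA = [0.6081 1.9724; -0.0846 0.1067]
A−BK = [0.6771 -0.8537; -1.0267 0.7728]
AᵀP(A−BK) = [1.0138 2.6348; 2.6348 9.1996]
P' = Q + AᵀP(A−BK) = [19.2638 -9.3652; -9.3652 18.1996]
tr(P') = 37.4634

37.4634


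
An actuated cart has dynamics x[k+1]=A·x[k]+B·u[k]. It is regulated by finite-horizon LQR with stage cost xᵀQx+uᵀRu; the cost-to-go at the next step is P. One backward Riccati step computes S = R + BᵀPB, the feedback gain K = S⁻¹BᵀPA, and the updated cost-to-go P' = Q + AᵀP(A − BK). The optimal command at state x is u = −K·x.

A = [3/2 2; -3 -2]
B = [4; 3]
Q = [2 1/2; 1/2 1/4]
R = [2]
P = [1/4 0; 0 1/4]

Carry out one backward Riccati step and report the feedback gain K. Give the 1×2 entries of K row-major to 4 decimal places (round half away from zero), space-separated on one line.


BᵀP = [1.0000 0.7500]
S = R + BᵀPB = [2] + [6.2500] = [8.2500]
BᵀPA = [-0.7500 0.5000]
K = S⁻¹·BᵀPA = [-0.0909 0.0606]
A−BK = [1.8636 1.7576; -2.7273 -2.1818]
AᵀP(A−BK) = [2.7443 2.2955; 2.2955 1.9697]
P' = Q + AᵀP(A−BK) = [4.7443 2.7955; 2.7955 2.2197]
tr(P') = 6.9640

-0.0909 0.0606


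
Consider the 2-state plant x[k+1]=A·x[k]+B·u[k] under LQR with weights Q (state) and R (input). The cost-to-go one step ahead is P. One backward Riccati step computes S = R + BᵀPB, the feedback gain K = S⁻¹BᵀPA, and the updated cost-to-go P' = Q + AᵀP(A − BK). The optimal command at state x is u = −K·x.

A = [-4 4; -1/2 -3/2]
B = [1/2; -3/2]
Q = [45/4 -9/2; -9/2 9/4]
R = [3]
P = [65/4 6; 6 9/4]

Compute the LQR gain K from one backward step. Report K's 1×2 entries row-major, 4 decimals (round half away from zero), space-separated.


1.1800 -0.9400

BᵀP = [-0.8750 -0.3750]
S = R + BᵀPB = [3] + [0.1250] = [3.1250]
BᵀPA = [3.6875 -2.9375]
K = S⁻¹·BᵀPA = [1.1800 -0.9400]
A−BK = [-4.5900 4.4700; 1.2700 -2.9100]
AᵀP(A−BK) = [280.2113 -230.8463; -230.8463 190.3013]
P' = Q + AᵀP(A−BK) = [291.4613 -235.3463; -235.3463 192.5513]
tr(P') = 484.0125


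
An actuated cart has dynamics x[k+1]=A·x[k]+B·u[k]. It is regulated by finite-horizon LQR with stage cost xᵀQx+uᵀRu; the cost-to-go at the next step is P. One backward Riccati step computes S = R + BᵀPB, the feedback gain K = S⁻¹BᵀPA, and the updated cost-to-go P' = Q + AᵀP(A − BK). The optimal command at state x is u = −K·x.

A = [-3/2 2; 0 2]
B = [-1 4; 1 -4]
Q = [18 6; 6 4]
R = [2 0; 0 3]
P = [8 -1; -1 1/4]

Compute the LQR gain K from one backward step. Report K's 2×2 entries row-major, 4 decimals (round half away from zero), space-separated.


BᵀP = [-9.0000 1.2500; 36.0000 -5.0000]
S = R + BᵀPB = [2 0; 0 3] + [10.2500 -41.0000; -41.0000 164.0000] = [12.2500 -41.0000; -41.0000 167.0000]
BᵀPA = [13.5000 -15.5000; -54.0000 62.0000]
K = S⁻¹·BᵀPA = [0.1110 -0.1275; -0.2961 0.3400]
A−BK = [-0.2046 0.5127; -1.2954 3.4873]
AᵀP(A−BK) = [0.5120 -0.9212; -0.9212 1.9465]
P' = Q + AᵀP(A−BK) = [18.5120 5.0788; 5.0788 5.9465]
tr(P') = 24.4585

0.1110 -0.1275 -0.2961 0.3400


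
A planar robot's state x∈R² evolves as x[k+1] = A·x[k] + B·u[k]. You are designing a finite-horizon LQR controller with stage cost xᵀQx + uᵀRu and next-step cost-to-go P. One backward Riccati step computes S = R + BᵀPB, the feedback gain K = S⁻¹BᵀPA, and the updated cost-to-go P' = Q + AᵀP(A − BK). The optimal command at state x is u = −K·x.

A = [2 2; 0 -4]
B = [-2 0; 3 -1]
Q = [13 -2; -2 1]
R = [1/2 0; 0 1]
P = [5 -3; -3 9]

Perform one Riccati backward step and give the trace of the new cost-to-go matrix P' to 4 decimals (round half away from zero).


19.9441

BᵀP = [-19.0000 33.0000; 3.0000 -9.0000]
S = R + BᵀPB = [1/2 0; 0 1] + [137.0000 -33.0000; -33.0000 9.0000] = [137.5000 -33.0000; -33.0000 10.0000]
BᵀPA = [-38.0000 -170.0000; 6.0000 42.0000]
K = S⁻¹·BᵀPA = [-0.6364 -1.0979; -1.5000 0.5769]
A−BK = [0.7273 -0.1958; 0.4091 -0.1294]
AᵀP(A−BK) = [4.8182 -1.1818; -1.1818 1.1259]
P' = Q + AᵀP(A−BK) = [17.8182 -3.1818; -3.1818 2.1259]
tr(P') = 19.9441


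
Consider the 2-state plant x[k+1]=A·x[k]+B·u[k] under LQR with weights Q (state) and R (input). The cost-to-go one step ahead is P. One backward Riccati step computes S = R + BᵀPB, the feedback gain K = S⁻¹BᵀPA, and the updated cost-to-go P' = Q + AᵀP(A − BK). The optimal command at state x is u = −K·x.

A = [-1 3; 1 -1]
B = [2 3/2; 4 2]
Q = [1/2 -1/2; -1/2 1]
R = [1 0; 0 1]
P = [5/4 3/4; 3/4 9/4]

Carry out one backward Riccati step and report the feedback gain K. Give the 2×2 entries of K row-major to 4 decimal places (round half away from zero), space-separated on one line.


0.2616 -0.3499 -0.3121 0.8511

BᵀP = [5.5000 10.5000; 3.3750 5.6250]
S = R + BᵀPB = [1 0; 0 1] + [53.0000 29.2500; 29.2500 16.3125] = [54.0000 29.2500; 29.2500 17.3125]
BᵀPA = [5.0000 6.0000; 2.2500 4.5000]
K = S⁻¹·BᵀPA = [0.2616 -0.3499; -0.3121 0.8511]
A−BK = [-1.0552 2.4232; 0.5776 -1.3026]
AᵀP(A−BK) = [1.3940 -3.1655; -3.1655 7.2695]
P' = Q + AᵀP(A−BK) = [1.8940 -3.6655; -3.6655 8.2695]
tr(P') = 10.1635


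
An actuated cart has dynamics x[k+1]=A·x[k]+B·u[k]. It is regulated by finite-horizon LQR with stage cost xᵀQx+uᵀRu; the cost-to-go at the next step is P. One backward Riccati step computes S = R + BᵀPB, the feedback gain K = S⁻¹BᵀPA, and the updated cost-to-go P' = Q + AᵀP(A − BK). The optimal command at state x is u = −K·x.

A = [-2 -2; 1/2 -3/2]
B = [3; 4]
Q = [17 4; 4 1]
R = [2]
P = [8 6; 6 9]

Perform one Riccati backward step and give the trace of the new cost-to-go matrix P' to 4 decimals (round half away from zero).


BᵀP = [48.0000 54.0000]
S = R + BᵀPB = [2] + [360.0000] = [362.0000]
BᵀPA = [-69.0000 -177.0000]
K = S⁻¹·BᵀPA = [-0.1906 -0.4890]
A−BK = [-1.4282 -0.5331; 1.2624 0.4558]
AᵀP(A−BK) = [9.0981 3.5124; 3.5124 1.7058]
P' = Q + AᵀP(A−BK) = [26.0981 7.5124; 7.5124 2.7058]
tr(P') = 28.8039

28.8039


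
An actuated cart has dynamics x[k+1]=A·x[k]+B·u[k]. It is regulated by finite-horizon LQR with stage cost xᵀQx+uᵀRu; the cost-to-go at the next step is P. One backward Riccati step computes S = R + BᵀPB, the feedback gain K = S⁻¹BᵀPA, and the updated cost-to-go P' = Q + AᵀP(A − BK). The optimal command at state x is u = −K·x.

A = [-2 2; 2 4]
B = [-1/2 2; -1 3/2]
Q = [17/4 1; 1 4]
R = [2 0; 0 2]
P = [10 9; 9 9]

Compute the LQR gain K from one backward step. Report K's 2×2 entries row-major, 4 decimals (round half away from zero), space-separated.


BᵀP = [-14.0000 -13.5000; 33.5000 31.5000]
S = R + BᵀPB = [2 0; 0 2] + [20.5000 -48.2500; -48.2500 114.2500] = [22.5000 -48.2500; -48.2500 116.2500]
BᵀPA = [1.0000 -82.0000; -4.0000 193.0000]
K = S⁻¹·BᵀPA = [-0.2669 -0.7659; -0.1452 1.3423]
A−BK = [-1.8431 -1.0676; 1.9509 1.2206]
AᵀP(A−BK) = [3.6862 2.1352; 2.1352 6.1274]
P' = Q + AᵀP(A−BK) = [7.9362 3.1352; 3.1352 10.1274]
tr(P') = 18.0635

-0.2669 -0.7659 -0.1452 1.3423


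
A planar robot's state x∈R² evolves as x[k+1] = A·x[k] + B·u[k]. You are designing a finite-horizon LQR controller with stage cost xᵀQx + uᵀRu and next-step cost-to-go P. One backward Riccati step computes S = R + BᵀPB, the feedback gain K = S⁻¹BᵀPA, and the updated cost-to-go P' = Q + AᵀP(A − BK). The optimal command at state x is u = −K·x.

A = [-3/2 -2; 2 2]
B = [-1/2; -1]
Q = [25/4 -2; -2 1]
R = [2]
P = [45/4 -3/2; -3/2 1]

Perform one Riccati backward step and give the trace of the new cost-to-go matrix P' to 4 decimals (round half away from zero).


BᵀP = [-4.1250 -0.2500]
S = R + BᵀPB = [2] + [2.3125] = [4.3125]
BᵀPA = [5.6875 7.7500]
K = S⁻¹·BᵀPA = [1.3188 1.7971]
A−BK = [-0.8406 -1.1014; 3.3188 3.7971]
AᵀP(A−BK) = [30.8116 38.0290; 38.0290 47.0725]
P' = Q + AᵀP(A−BK) = [37.0616 36.0290; 36.0290 48.0725]
tr(P') = 85.1341

85.1341


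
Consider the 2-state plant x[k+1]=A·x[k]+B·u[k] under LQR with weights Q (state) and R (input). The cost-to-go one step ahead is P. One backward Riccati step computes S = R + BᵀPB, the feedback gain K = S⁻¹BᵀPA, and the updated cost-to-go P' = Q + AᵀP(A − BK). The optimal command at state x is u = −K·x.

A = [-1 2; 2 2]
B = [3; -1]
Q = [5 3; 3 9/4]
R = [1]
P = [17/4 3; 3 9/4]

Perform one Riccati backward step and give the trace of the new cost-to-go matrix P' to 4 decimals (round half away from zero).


11.5612

BᵀP = [9.7500 6.7500]
S = R + BᵀPB = [1] + [22.5000] = [23.5000]
BᵀPA = [3.7500 33.0000]
K = S⁻¹·BᵀPA = [0.1596 1.4043]
A−BK = [-1.4787 -2.2128; 2.1596 3.4043]
AᵀP(A−BK) = [0.6516 1.2340; 1.2340 3.6596]
P' = Q + AᵀP(A−BK) = [5.6516 4.2340; 4.2340 5.9096]
tr(P') = 11.5612


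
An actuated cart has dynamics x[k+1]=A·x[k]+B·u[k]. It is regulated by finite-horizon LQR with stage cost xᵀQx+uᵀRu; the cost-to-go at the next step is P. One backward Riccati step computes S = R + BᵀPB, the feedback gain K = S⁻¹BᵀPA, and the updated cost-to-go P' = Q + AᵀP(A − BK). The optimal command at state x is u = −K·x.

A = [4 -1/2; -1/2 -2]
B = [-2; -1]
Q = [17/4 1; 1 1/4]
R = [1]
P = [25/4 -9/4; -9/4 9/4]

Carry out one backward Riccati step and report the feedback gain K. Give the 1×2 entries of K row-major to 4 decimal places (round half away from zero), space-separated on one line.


-2.1883 0.0325

BᵀP = [-10.2500 2.2500]
S = R + BᵀPB = [1] + [18.2500] = [19.2500]
BᵀPA = [-42.1250 0.6250]
K = S⁻¹·BᵀPA = [-2.1883 0.0325]
A−BK = [-0.3766 -0.4351; -2.6883 -1.9675]
AᵀP(A−BK) = [17.3799 8.5552; 8.5552 6.0422]
P' = Q + AᵀP(A−BK) = [21.6299 9.5552; 9.5552 6.2922]
tr(P') = 27.9221
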